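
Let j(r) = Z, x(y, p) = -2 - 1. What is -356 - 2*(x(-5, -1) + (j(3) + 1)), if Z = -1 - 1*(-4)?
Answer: -358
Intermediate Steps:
Z = 3 (Z = -1 + 4 = 3)
x(y, p) = -3
j(r) = 3
-356 - 2*(x(-5, -1) + (j(3) + 1)) = -356 - 2*(-3 + (3 + 1)) = -356 - 2*(-3 + 4) = -356 - 2*1 = -356 - 2 = -358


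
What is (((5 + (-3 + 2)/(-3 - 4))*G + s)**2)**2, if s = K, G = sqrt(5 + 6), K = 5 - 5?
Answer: 203233536/2401 ≈ 84645.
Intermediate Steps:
K = 0
G = sqrt(11) ≈ 3.3166
s = 0
(((5 + (-3 + 2)/(-3 - 4))*G + s)**2)**2 = (((5 + (-3 + 2)/(-3 - 4))*sqrt(11) + 0)**2)**2 = (((5 - 1/(-7))*sqrt(11) + 0)**2)**2 = (((5 - 1*(-1/7))*sqrt(11) + 0)**2)**2 = (((5 + 1/7)*sqrt(11) + 0)**2)**2 = ((36*sqrt(11)/7 + 0)**2)**2 = ((36*sqrt(11)/7)**2)**2 = (14256/49)**2 = 203233536/2401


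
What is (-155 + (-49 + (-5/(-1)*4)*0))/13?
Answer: -204/13 ≈ -15.692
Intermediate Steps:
(-155 + (-49 + (-5/(-1)*4)*0))/13 = (-155 + (-49 + (-5*(-1)*4)*0))/13 = (-155 + (-49 + (5*4)*0))/13 = (-155 + (-49 + 20*0))/13 = (-155 + (-49 + 0))/13 = (-155 - 49)/13 = (1/13)*(-204) = -204/13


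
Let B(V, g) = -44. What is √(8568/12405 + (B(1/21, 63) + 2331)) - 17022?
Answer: -17022 + √39115450135/4135 ≈ -16974.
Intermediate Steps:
√(8568/12405 + (B(1/21, 63) + 2331)) - 17022 = √(8568/12405 + (-44 + 2331)) - 17022 = √(8568*(1/12405) + 2287) - 17022 = √(2856/4135 + 2287) - 17022 = √(9459601/4135) - 17022 = √39115450135/4135 - 17022 = -17022 + √39115450135/4135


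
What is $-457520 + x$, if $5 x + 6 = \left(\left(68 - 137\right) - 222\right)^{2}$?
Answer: $-440585$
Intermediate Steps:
$x = 16935$ ($x = - \frac{6}{5} + \frac{\left(\left(68 - 137\right) - 222\right)^{2}}{5} = - \frac{6}{5} + \frac{\left(-69 - 222\right)^{2}}{5} = - \frac{6}{5} + \frac{\left(-291\right)^{2}}{5} = - \frac{6}{5} + \frac{1}{5} \cdot 84681 = - \frac{6}{5} + \frac{84681}{5} = 16935$)
$-457520 + x = -457520 + 16935 = -440585$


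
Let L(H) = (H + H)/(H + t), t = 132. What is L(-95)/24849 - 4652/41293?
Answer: -4284954946/37965321009 ≈ -0.11286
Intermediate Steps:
L(H) = 2*H/(132 + H) (L(H) = (H + H)/(H + 132) = (2*H)/(132 + H) = 2*H/(132 + H))
L(-95)/24849 - 4652/41293 = (2*(-95)/(132 - 95))/24849 - 4652/41293 = (2*(-95)/37)*(1/24849) - 4652*1/41293 = (2*(-95)*(1/37))*(1/24849) - 4652/41293 = -190/37*1/24849 - 4652/41293 = -190/919413 - 4652/41293 = -4284954946/37965321009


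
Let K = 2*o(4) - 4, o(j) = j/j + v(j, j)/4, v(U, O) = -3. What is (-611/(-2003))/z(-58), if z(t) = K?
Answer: -1222/14021 ≈ -0.087155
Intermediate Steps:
o(j) = ¼ (o(j) = j/j - 3/4 = 1 - 3*¼ = 1 - ¾ = ¼)
K = -7/2 (K = 2*(¼) - 4 = ½ - 4 = -7/2 ≈ -3.5000)
z(t) = -7/2
(-611/(-2003))/z(-58) = (-611/(-2003))/(-7/2) = -611*(-1/2003)*(-2/7) = (611/2003)*(-2/7) = -1222/14021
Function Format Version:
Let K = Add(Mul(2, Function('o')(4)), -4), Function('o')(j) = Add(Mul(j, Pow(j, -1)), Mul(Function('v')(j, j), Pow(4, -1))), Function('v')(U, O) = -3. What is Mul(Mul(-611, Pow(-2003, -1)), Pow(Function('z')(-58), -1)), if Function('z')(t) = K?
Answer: Rational(-1222, 14021) ≈ -0.087155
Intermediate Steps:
Function('o')(j) = Rational(1, 4) (Function('o')(j) = Add(Mul(j, Pow(j, -1)), Mul(-3, Pow(4, -1))) = Add(1, Mul(-3, Rational(1, 4))) = Add(1, Rational(-3, 4)) = Rational(1, 4))
K = Rational(-7, 2) (K = Add(Mul(2, Rational(1, 4)), -4) = Add(Rational(1, 2), -4) = Rational(-7, 2) ≈ -3.5000)
Function('z')(t) = Rational(-7, 2)
Mul(Mul(-611, Pow(-2003, -1)), Pow(Function('z')(-58), -1)) = Mul(Mul(-611, Pow(-2003, -1)), Pow(Rational(-7, 2), -1)) = Mul(Mul(-611, Rational(-1, 2003)), Rational(-2, 7)) = Mul(Rational(611, 2003), Rational(-2, 7)) = Rational(-1222, 14021)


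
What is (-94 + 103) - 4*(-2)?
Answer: 17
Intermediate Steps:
(-94 + 103) - 4*(-2) = 9 + 8 = 17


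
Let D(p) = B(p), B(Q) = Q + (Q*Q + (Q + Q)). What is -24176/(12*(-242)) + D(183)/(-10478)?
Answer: 311431/61347 ≈ 5.0765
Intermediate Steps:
B(Q) = Q**2 + 3*Q (B(Q) = Q + (Q**2 + 2*Q) = Q**2 + 3*Q)
D(p) = p*(3 + p)
-24176/(12*(-242)) + D(183)/(-10478) = -24176/(12*(-242)) + (183*(3 + 183))/(-10478) = -24176/(-2904) + (183*186)*(-1/10478) = -24176*(-1/2904) + 34038*(-1/10478) = 3022/363 - 549/169 = 311431/61347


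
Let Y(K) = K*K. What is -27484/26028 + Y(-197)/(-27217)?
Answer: -439538170/177101019 ≈ -2.4818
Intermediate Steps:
Y(K) = K²
-27484/26028 + Y(-197)/(-27217) = -27484/26028 + (-197)²/(-27217) = -27484*1/26028 + 38809*(-1/27217) = -6871/6507 - 38809/27217 = -439538170/177101019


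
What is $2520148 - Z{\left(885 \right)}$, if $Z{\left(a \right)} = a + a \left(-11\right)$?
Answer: $2528998$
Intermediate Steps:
$Z{\left(a \right)} = - 10 a$ ($Z{\left(a \right)} = a - 11 a = - 10 a$)
$2520148 - Z{\left(885 \right)} = 2520148 - \left(-10\right) 885 = 2520148 - -8850 = 2520148 + 8850 = 2528998$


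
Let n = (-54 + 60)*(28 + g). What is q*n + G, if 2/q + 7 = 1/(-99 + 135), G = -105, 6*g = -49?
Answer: -34923/251 ≈ -139.14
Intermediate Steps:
g = -49/6 (g = (⅙)*(-49) = -49/6 ≈ -8.1667)
n = 119 (n = (-54 + 60)*(28 - 49/6) = 6*(119/6) = 119)
q = -72/251 (q = 2/(-7 + 1/(-99 + 135)) = 2/(-7 + 1/36) = 2/(-251/36) = 2*(-36/251) = -72/251 ≈ -0.28685)
q*n + G = -72/251*119 - 105 = -8568/251 - 105 = -34923/251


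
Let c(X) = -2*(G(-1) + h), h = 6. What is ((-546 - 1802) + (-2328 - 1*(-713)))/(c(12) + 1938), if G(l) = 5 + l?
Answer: -3963/1918 ≈ -2.0662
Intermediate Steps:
c(X) = -20 (c(X) = -2*((5 - 1) + 6) = -2*(4 + 6) = -2*10 = -20)
((-546 - 1802) + (-2328 - 1*(-713)))/(c(12) + 1938) = ((-546 - 1802) + (-2328 - 1*(-713)))/(-20 + 1938) = (-2348 + (-2328 + 713))/1918 = (-2348 - 1615)*(1/1918) = -3963*1/1918 = -3963/1918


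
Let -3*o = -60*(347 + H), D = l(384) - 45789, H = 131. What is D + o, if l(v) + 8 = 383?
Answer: -35854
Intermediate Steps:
l(v) = 375 (l(v) = -8 + 383 = 375)
D = -45414 (D = 375 - 45789 = -45414)
o = 9560 (o = -(-20)*(347 + 131) = -(-20)*478 = -⅓*(-28680) = 9560)
D + o = -45414 + 9560 = -35854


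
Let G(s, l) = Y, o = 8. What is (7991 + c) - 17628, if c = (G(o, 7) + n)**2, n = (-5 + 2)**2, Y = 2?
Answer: -9516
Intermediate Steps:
G(s, l) = 2
n = 9 (n = (-3)**2 = 9)
c = 121 (c = (2 + 9)**2 = 11**2 = 121)
(7991 + c) - 17628 = (7991 + 121) - 17628 = 8112 - 17628 = -9516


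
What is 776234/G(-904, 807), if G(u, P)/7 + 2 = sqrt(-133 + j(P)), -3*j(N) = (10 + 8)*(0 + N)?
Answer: -1552468/34853 - 3881170*I*sqrt(199)/34853 ≈ -44.543 - 1570.9*I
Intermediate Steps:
j(N) = -6*N (j(N) = -(10 + 8)*(0 + N)/3 = -6*N)
G(u, P) = -14 + 7*sqrt(-133 - 6*P)
776234/G(-904, 807) = 776234/(-14 + 7*sqrt(-133 - 6*807)) = 776234/(-14 + 7*sqrt(-133 - 4842)) = 776234/(-14 + 7*sqrt(-4975)) = 776234/(-14 + 7*(5*I*sqrt(199))) = 776234/(-14 + 35*I*sqrt(199))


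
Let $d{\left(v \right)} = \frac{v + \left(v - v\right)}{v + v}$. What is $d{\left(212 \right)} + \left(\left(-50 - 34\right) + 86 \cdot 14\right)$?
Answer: $\frac{2241}{2} \approx 1120.5$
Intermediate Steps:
$d{\left(v \right)} = \frac{1}{2}$ ($d{\left(v \right)} = \frac{v + 0}{2 v} = v \frac{1}{2 v} = \frac{1}{2}$)
$d{\left(212 \right)} + \left(\left(-50 - 34\right) + 86 \cdot 14\right) = \frac{1}{2} + \left(\left(-50 - 34\right) + 86 \cdot 14\right) = \frac{1}{2} + \left(\left(-50 - 34\right) + 1204\right) = \frac{1}{2} + \left(-84 + 1204\right) = \frac{1}{2} + 1120 = \frac{2241}{2}$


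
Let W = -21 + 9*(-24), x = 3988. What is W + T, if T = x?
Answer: 3751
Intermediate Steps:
T = 3988
W = -237 (W = -21 - 216 = -237)
W + T = -237 + 3988 = 3751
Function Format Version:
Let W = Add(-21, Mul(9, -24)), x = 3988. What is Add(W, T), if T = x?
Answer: 3751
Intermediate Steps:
T = 3988
W = -237 (W = Add(-21, -216) = -237)
Add(W, T) = Add(-237, 3988) = 3751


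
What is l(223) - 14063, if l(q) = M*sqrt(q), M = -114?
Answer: -14063 - 114*sqrt(223) ≈ -15765.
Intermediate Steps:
l(q) = -114*sqrt(q)
l(223) - 14063 = -114*sqrt(223) - 14063 = -14063 - 114*sqrt(223)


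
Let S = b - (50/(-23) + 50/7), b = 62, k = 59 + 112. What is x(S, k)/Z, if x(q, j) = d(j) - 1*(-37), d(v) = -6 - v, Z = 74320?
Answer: -7/3716 ≈ -0.0018837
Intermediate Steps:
k = 171
S = 9182/161 (S = 62 - (50/(-23) + 50/7) = 62 - (50*(-1/23) + 50*(⅐)) = 62 - (-50/23 + 50/7) = 62 - 1*800/161 = 62 - 800/161 = 9182/161 ≈ 57.031)
x(q, j) = 31 - j (x(q, j) = (-6 - j) - 1*(-37) = (-6 - j) + 37 = 31 - j)
x(S, k)/Z = (31 - 1*171)/74320 = (31 - 171)*(1/74320) = -140*1/74320 = -7/3716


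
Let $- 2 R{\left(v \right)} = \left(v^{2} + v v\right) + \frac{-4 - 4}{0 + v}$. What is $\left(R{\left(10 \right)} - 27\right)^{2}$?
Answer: $\frac{400689}{25} \approx 16028.0$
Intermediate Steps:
$R{\left(v \right)} = - v^{2} + \frac{4}{v}$ ($R{\left(v \right)} = - \frac{\left(v^{2} + v v\right) + \frac{-4 - 4}{0 + v}}{2} = - \frac{\left(v^{2} + v^{2}\right) - \frac{8}{v}}{2} = - \frac{2 v^{2} - \frac{8}{v}}{2} = - \frac{- \frac{8}{v} + 2 v^{2}}{2} = - v^{2} + \frac{4}{v}$)
$\left(R{\left(10 \right)} - 27\right)^{2} = \left(\frac{4 - 10^{3}}{10} - 27\right)^{2} = \left(\frac{4 - 1000}{10} + \left(-72 + 45\right)\right)^{2} = \left(\frac{4 - 1000}{10} - 27\right)^{2} = \left(\frac{1}{10} \left(-996\right) - 27\right)^{2} = \left(- \frac{498}{5} - 27\right)^{2} = \left(- \frac{633}{5}\right)^{2} = \frac{400689}{25}$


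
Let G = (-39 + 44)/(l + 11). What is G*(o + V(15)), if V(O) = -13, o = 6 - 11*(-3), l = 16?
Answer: 130/27 ≈ 4.8148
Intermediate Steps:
G = 5/27 (G = (-39 + 44)/(16 + 11) = 5/27 ≈ 0.18519)
o = 39 (o = 6 + 33 = 39)
G*(o + V(15)) = 5*(39 - 13)/27 = (5/27)*26 = 130/27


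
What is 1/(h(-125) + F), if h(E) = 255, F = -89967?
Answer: -1/89712 ≈ -1.1147e-5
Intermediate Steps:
1/(h(-125) + F) = 1/(255 - 89967) = 1/(-89712) = -1/89712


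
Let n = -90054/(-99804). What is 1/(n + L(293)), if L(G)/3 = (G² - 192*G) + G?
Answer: 16634/1491386181 ≈ 1.1153e-5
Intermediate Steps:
L(G) = -573*G + 3*G² (L(G) = 3*((G² - 192*G) + G) = 3*(G² - 191*G) = -573*G + 3*G²)
n = 15009/16634 (n = -90054*(-1/99804) = 15009/16634 ≈ 0.90231)
1/(n + L(293)) = 1/(15009/16634 + 3*293*(-191 + 293)) = 1/(15009/16634 + 3*293*102) = 1/(15009/16634 + 89658) = 1/(1491386181/16634) = 16634/1491386181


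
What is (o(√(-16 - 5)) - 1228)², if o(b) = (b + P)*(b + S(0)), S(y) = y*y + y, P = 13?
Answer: 1556452 - 32474*I*√21 ≈ 1.5565e+6 - 1.4881e+5*I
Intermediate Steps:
S(y) = y + y² (S(y) = y² + y = y + y²)
o(b) = b*(13 + b) (o(b) = (b + 13)*(b + 0*(1 + 0)) = (13 + b)*(b + 0*1) = (13 + b)*(b + 0) = (13 + b)*b = b*(13 + b))
(o(√(-16 - 5)) - 1228)² = (√(-16 - 5)*(13 + √(-16 - 5)) - 1228)² = (√(-21)*(13 + √(-21)) - 1228)² = ((I*√21)*(13 + I*√21) - 1228)² = (I*√21*(13 + I*√21) - 1228)² = (-1228 + I*√21*(13 + I*√21))²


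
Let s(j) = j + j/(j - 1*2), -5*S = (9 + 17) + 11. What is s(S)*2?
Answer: -3108/235 ≈ -13.226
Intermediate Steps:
S = -37/5 (S = -((9 + 17) + 11)/5 = -(26 + 11)/5 = -⅕*37 = -37/5 ≈ -7.4000)
s(j) = j + j/(-2 + j) (s(j) = j + j/(j - 2) = j + j/(-2 + j))
s(S)*2 = -37*(-1 - 37/5)/(5*(-2 - 37/5))*2 = -37/5*(-42/5)/(-47/5)*2 = -37/5*(-5/47)*(-42/5)*2 = -1554/235*2 = -3108/235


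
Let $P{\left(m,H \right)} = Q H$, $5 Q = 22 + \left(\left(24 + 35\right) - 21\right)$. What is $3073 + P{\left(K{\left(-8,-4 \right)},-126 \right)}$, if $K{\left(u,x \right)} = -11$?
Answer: $1561$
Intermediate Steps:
$Q = 12$ ($Q = \frac{22 + \left(\left(24 + 35\right) - 21\right)}{5} = \frac{22 + \left(59 - 21\right)}{5} = \frac{22 + 38}{5} = \frac{1}{5} \cdot 60 = 12$)
$P{\left(m,H \right)} = 12 H$
$3073 + P{\left(K{\left(-8,-4 \right)},-126 \right)} = 3073 + 12 \left(-126\right) = 3073 - 1512 = 1561$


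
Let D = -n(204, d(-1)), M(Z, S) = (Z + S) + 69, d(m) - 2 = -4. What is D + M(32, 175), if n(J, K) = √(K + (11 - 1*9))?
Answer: 276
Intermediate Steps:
d(m) = -2 (d(m) = 2 - 4 = -2)
n(J, K) = √(2 + K) (n(J, K) = √(K + (11 - 9)) = √(K + 2) = √(2 + K))
M(Z, S) = 69 + S + Z (M(Z, S) = (S + Z) + 69 = 69 + S + Z)
D = 0 (D = -√(2 - 2) = -√0 = -1*0 = 0)
D + M(32, 175) = 0 + (69 + 175 + 32) = 0 + 276 = 276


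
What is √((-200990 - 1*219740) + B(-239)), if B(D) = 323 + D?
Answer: I*√420646 ≈ 648.57*I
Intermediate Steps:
√((-200990 - 1*219740) + B(-239)) = √((-200990 - 1*219740) + (323 - 239)) = √((-200990 - 219740) + 84) = √(-420730 + 84) = √(-420646) = I*√420646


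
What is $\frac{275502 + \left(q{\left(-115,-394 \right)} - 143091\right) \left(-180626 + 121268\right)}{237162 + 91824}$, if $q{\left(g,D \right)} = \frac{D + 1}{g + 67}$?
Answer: $\frac{3235575271}{125328} \approx 25817.0$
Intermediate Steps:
$q{\left(g,D \right)} = \frac{1 + D}{67 + g}$
$\frac{275502 + \left(q{\left(-115,-394 \right)} - 143091\right) \left(-180626 + 121268\right)}{237162 + 91824} = \frac{275502 + \left(\frac{1 - 394}{67 - 115} - 143091\right) \left(-180626 + 121268\right)}{237162 + 91824} = \frac{275502 + \left(\frac{1}{-48} \left(-393\right) - 143091\right) \left(-59358\right)}{328986} = \left(275502 + \left(\left(- \frac{1}{48}\right) \left(-393\right) - 143091\right) \left(-59358\right)\right) \frac{1}{328986} = \left(275502 + \left(\frac{131}{16} - 143091\right) \left(-59358\right)\right) \frac{1}{328986} = \left(275502 - - \frac{67944876675}{8}\right) \frac{1}{328986} = \left(275502 + \frac{67944876675}{8}\right) \frac{1}{328986} = \frac{67947080691}{8} \cdot \frac{1}{328986} = \frac{3235575271}{125328}$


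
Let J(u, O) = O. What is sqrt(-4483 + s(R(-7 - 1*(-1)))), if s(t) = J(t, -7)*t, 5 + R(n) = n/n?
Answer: 9*I*sqrt(55) ≈ 66.746*I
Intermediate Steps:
R(n) = -4 (R(n) = -5 + n/n = -5 + 1 = -4)
s(t) = -7*t
sqrt(-4483 + s(R(-7 - 1*(-1)))) = sqrt(-4483 - 7*(-4)) = sqrt(-4483 + 28) = sqrt(-4455) = 9*I*sqrt(55)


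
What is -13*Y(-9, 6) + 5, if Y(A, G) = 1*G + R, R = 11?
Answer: -216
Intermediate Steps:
Y(A, G) = 11 + G (Y(A, G) = 1*G + 11 = G + 11 = 11 + G)
-13*Y(-9, 6) + 5 = -13*(11 + 6) + 5 = -13*17 + 5 = -221 + 5 = -216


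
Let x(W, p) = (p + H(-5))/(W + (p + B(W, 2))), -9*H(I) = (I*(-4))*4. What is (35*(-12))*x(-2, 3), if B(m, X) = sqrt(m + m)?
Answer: 1484/3 - 2968*I/3 ≈ 494.67 - 989.33*I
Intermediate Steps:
B(m, X) = sqrt(2)*sqrt(m) (B(m, X) = sqrt(2*m) = sqrt(2)*sqrt(m))
H(I) = 16*I/9 (H(I) = -I*(-4)*4/9 = -(-4*I)*4/9 = -(-16)*I/9 = 16*I/9)
x(W, p) = (-80/9 + p)/(W + p + sqrt(2)*sqrt(W)) (x(W, p) = (p + (16/9)*(-5))/(W + (p + sqrt(2)*sqrt(W))) = (p - 80/9)/(W + p + sqrt(2)*sqrt(W)) = (-80/9 + p)/(W + p + sqrt(2)*sqrt(W)))
(35*(-12))*x(-2, 3) = (35*(-12))*((-80/9 + 3)/(-2 + 3 + sqrt(2)*sqrt(-2))) = -420*(-53)/((-2 + 3 + sqrt(2)*(I*sqrt(2)))*9) = -420*(-53)/((-2 + 3 + 2*I)*9) = -420*(-53)/((1 + 2*I)*9) = -420*(1 - 2*I)/5*(-53)/9 = -(-1484)*(1 - 2*I)/3 = 1484*(1 - 2*I)/3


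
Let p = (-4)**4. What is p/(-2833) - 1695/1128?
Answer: -1696901/1065208 ≈ -1.5930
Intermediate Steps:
p = 256
p/(-2833) - 1695/1128 = 256/(-2833) - 1695/1128 = 256*(-1/2833) - 1695*1/1128 = -256/2833 - 565/376 = -1696901/1065208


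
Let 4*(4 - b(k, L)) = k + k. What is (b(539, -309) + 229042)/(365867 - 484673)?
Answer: -457553/237612 ≈ -1.9256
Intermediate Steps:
b(k, L) = 4 - k/2 (b(k, L) = 4 - (k + k)/4 = 4 - k/2)
(b(539, -309) + 229042)/(365867 - 484673) = ((4 - ½*539) + 229042)/(365867 - 484673) = ((4 - 539/2) + 229042)/(-118806) = (-531/2 + 229042)*(-1/118806) = (457553/2)*(-1/118806) = -457553/237612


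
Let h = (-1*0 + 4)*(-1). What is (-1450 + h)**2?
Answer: 2114116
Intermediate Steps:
h = -4 (h = (0 + 4)*(-1) = 4*(-1) = -4)
(-1450 + h)**2 = (-1450 - 4)**2 = (-1454)**2 = 2114116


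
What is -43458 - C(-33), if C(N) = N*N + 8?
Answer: -44555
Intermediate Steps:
C(N) = 8 + N² (C(N) = N² + 8 = 8 + N²)
-43458 - C(-33) = -43458 - (8 + (-33)²) = -43458 - (8 + 1089) = -43458 - 1*1097 = -43458 - 1097 = -44555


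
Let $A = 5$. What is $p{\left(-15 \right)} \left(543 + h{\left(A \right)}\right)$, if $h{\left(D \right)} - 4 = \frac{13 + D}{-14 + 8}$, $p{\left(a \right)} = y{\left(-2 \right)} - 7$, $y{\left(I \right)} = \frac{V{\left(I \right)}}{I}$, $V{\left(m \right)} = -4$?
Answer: $-2720$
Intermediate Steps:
$y{\left(I \right)} = - \frac{4}{I}$
$p{\left(a \right)} = -5$ ($p{\left(a \right)} = - \frac{4}{-2} - 7 = \left(-4\right) \left(- \frac{1}{2}\right) - 7 = 2 - 7 = -5$)
$h{\left(D \right)} = \frac{11}{6} - \frac{D}{6}$ ($h{\left(D \right)} = 4 + \frac{13 + D}{-14 + 8} = 4 + \frac{13 + D}{-6} = 4 + \left(13 + D\right) \left(- \frac{1}{6}\right) = 4 - \left(\frac{13}{6} + \frac{D}{6}\right) = \frac{11}{6} - \frac{D}{6}$)
$p{\left(-15 \right)} \left(543 + h{\left(A \right)}\right) = - 5 \left(543 + \left(\frac{11}{6} - \frac{5}{6}\right)\right) = - 5 \left(543 + 1\right) = \left(-5\right) 544 = -2720$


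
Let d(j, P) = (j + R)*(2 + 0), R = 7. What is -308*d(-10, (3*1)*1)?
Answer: 1848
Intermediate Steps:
d(j, P) = 14 + 2*j (d(j, P) = (j + 7)*(2 + 0) = (7 + j)*2 = 14 + 2*j)
-308*d(-10, (3*1)*1) = -308*(14 + 2*(-10)) = -308*(14 - 20) = -308*(-6) = 1848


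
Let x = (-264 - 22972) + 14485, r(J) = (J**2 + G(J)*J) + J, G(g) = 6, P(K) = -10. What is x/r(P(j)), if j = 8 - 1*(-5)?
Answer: -2917/10 ≈ -291.70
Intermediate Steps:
j = 13 (j = 8 + 5 = 13)
r(J) = J**2 + 7*J (r(J) = (J**2 + 6*J) + J = J**2 + 7*J)
x = -8751 (x = -23236 + 14485 = -8751)
x/r(P(j)) = -8751*(-1/(10*(7 - 10))) = -8751/((-10*(-3))) = -8751/30 = -8751*1/30 = -2917/10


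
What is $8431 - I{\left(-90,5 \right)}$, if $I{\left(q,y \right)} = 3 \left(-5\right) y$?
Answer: $8506$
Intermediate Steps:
$I{\left(q,y \right)} = - 15 y$
$8431 - I{\left(-90,5 \right)} = 8431 - \left(-15\right) 5 = 8431 - -75 = 8431 + 75 = 8506$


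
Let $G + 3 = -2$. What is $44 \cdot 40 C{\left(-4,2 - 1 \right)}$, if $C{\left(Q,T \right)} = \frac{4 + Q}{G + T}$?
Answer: $0$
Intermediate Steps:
$G = -5$ ($G = -3 - 2 = -5$)
$C{\left(Q,T \right)} = \frac{4 + Q}{-5 + T}$
$44 \cdot 40 C{\left(-4,2 - 1 \right)} = 44 \cdot 40 \frac{4 - 4}{-5 + \left(2 - 1\right)} = 1760 \frac{1}{-5 + \left(2 - 1\right)} 0 = 1760 \frac{1}{-5 + 1} \cdot 0 = 1760 \frac{1}{-4} \cdot 0 = 1760 \left(\left(- \frac{1}{4}\right) 0\right) = 1760 \cdot 0 = 0$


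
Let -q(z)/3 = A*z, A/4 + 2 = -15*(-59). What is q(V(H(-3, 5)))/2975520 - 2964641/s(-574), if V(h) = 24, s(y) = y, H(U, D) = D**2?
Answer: 91887527269/17791130 ≈ 5164.8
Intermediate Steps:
A = 3532 (A = -8 + 4*(-15*(-59)) = -8 + 4*885 = -8 + 3540 = 3532)
q(z) = -10596*z
q(V(H(-3, 5)))/2975520 - 2964641/s(-574) = -10596*24/2975520 - 2964641/(-574) = -254304*1/2975520 - 2964641*(-1/574) = -2649/30995 + 2964641/574 = 91887527269/17791130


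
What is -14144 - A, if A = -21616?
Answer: 7472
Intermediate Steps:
-14144 - A = -14144 - 1*(-21616) = -14144 + 21616 = 7472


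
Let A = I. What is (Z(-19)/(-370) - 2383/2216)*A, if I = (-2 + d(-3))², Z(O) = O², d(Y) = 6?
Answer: -1681686/51245 ≈ -32.817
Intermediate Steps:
I = 16 (I = (-2 + 6)² = 4² = 16)
A = 16
(Z(-19)/(-370) - 2383/2216)*A = ((-19)²/(-370) - 2383/2216)*16 = (361*(-1/370) - 2383*1/2216)*16 = (-361/370 - 2383/2216)*16 = -840843/409960*16 = -1681686/51245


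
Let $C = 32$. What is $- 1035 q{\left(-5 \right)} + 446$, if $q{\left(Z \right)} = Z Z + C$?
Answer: $-58549$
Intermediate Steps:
$q{\left(Z \right)} = 32 + Z^{2}$ ($q{\left(Z \right)} = Z Z + 32 = Z^{2} + 32 = 32 + Z^{2}$)
$- 1035 q{\left(-5 \right)} + 446 = - 1035 \left(32 + \left(-5\right)^{2}\right) + 446 = - 1035 \left(32 + 25\right) + 446 = \left(-1035\right) 57 + 446 = -58995 + 446 = -58549$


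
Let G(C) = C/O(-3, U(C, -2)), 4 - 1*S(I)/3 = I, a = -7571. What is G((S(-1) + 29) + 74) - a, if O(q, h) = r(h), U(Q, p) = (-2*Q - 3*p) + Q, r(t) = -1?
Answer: 7453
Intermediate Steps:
S(I) = 12 - 3*I
U(Q, p) = -Q - 3*p (U(Q, p) = (-3*p - 2*Q) + Q = -Q - 3*p)
O(q, h) = -1
G(C) = -C (G(C) = C/(-1) = C*(-1) = -C)
G((S(-1) + 29) + 74) - a = -(((12 - 3*(-1)) + 29) + 74) - 1*(-7571) = -(((12 + 3) + 29) + 74) + 7571 = -((15 + 29) + 74) + 7571 = -(44 + 74) + 7571 = -1*118 + 7571 = -118 + 7571 = 7453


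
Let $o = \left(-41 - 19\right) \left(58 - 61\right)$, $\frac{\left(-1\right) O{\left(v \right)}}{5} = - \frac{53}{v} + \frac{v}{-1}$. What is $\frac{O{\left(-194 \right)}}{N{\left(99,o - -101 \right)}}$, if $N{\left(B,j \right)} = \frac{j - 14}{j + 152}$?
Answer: $- \frac{27198895}{17266} \approx -1575.3$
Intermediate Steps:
$O{\left(v \right)} = 5 v + \frac{265}{v}$ ($O{\left(v \right)} = - 5 \left(- \frac{53}{v} + \frac{v}{-1}\right) = - 5 \left(- \frac{53}{v} + v \left(-1\right)\right) = - 5 \left(- \frac{53}{v} - v\right) = - 5 \left(- v - \frac{53}{v}\right) = 5 v + \frac{265}{v}$)
$o = 180$ ($o = \left(-60\right) \left(-3\right) = 180$)
$N{\left(B,j \right)} = \frac{-14 + j}{152 + j}$
$\frac{O{\left(-194 \right)}}{N{\left(99,o - -101 \right)}} = \frac{5 \left(-194\right) + \frac{265}{-194}}{\frac{1}{152 + \left(180 - -101\right)} \left(-14 + \left(180 - -101\right)\right)} = \frac{-970 + 265 \left(- \frac{1}{194}\right)}{\frac{1}{152 + \left(180 + 101\right)} \left(-14 + \left(180 + 101\right)\right)} = \frac{-970 - \frac{265}{194}}{\frac{1}{152 + 281} \left(-14 + 281\right)} = - \frac{188445}{194 \cdot \frac{1}{433} \cdot 267} = - \frac{188445}{194 \cdot \frac{267}{433}} = \left(- \frac{188445}{194}\right) \frac{433}{267} = - \frac{27198895}{17266}$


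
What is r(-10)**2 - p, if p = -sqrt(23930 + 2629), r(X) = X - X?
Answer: 3*sqrt(2951) ≈ 162.97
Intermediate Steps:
r(X) = 0
p = -3*sqrt(2951) (p = -sqrt(26559) = -3*sqrt(2951) ≈ -162.97)
r(-10)**2 - p = 0**2 - (-3)*sqrt(2951) = 0 + 3*sqrt(2951) = 3*sqrt(2951)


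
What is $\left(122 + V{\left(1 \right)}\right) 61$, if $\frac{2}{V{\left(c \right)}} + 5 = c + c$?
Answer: $\frac{22204}{3} \approx 7401.3$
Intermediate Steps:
$V{\left(c \right)} = \frac{2}{-5 + 2 c}$ ($V{\left(c \right)} = \frac{2}{-5 + \left(c + c\right)} = \frac{2}{-5 + 2 c}$)
$\left(122 + V{\left(1 \right)}\right) 61 = \left(122 + \frac{2}{-5 + 2 \cdot 1}\right) 61 = \left(122 + \frac{2}{-5 + 2}\right) 61 = \left(122 + \frac{2}{-3}\right) 61 = \left(122 + 2 \left(- \frac{1}{3}\right)\right) 61 = \left(122 - \frac{2}{3}\right) 61 = \frac{364}{3} \cdot 61 = \frac{22204}{3}$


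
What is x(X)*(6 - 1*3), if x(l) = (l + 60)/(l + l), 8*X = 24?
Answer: 63/2 ≈ 31.500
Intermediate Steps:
X = 3 (X = (⅛)*24 = 3)
x(l) = (60 + l)/(2*l) (x(l) = (60 + l)/((2*l)) = (60 + l)*(1/(2*l)) = (60 + l)/(2*l))
x(X)*(6 - 1*3) = ((½)*(60 + 3)/3)*(6 - 1*3) = ((½)*(⅓)*63)*(6 - 3) = (21/2)*3 = 63/2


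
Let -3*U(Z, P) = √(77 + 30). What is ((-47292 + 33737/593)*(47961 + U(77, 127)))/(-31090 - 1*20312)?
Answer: 447802568553/10160462 - 28010419*√107/91444158 ≈ 44070.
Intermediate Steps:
U(Z, P) = -√107/3 (U(Z, P) = -√(77 + 30)/3 = -√107/3)
((-47292 + 33737/593)*(47961 + U(77, 127)))/(-31090 - 1*20312) = ((-47292 + 33737/593)*(47961 - √107/3))/(-31090 - 1*20312) = ((-47292 + 33737*(1/593))*(47961 - √107/3))/(-31090 - 20312) = ((-47292 + 33737/593)*(47961 - √107/3))/(-51402) = -28010419*(47961 - √107/3)/593*(-1/51402) = (-1343407705659/593 + 28010419*√107/1779)*(-1/51402) = 447802568553/10160462 - 28010419*√107/91444158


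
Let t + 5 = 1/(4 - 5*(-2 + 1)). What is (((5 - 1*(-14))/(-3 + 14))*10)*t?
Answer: -760/9 ≈ -84.444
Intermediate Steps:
t = -44/9 (t = -5 + 1/(4 - 5*(-2 + 1)) = -5 + 1/(4 - 5*(-1)) = -5 + 1/(4 + 5) = -5 + 1/9 = -5 + ⅑ = -44/9 ≈ -4.8889)
(((5 - 1*(-14))/(-3 + 14))*10)*t = (((5 - 1*(-14))/(-3 + 14))*10)*(-44/9) = (((5 + 14)/11)*10)*(-44/9) = ((19*(1/11))*10)*(-44/9) = ((19/11)*10)*(-44/9) = (190/11)*(-44/9) = -760/9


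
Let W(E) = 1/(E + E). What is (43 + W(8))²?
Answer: 474721/256 ≈ 1854.4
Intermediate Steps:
W(E) = 1/(2*E)
(43 + W(8))² = (43 + (½)/8)² = (43 + (½)*(⅛))² = (43 + 1/16)² = (689/16)² = 474721/256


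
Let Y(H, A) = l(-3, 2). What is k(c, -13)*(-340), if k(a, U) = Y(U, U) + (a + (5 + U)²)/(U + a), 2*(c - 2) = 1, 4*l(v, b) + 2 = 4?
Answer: 5950/3 ≈ 1983.3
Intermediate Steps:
l(v, b) = ½ (l(v, b) = -½ + (¼)*4 = -½ + 1 = ½)
Y(H, A) = ½
c = 5/2 (c = 2 + (½)*1 = 2 + ½ = 5/2 ≈ 2.5000)
k(a, U) = ½ + (a + (5 + U)²)/(U + a)
k(c, -13)*(-340) = (((5 - 13)² + (½)*(-13) + (3/2)*(5/2))/(-13 + 5/2))*(-340) = (((-8)² - 13/2 + 15/4)/(-21/2))*(-340) = -2*(64 - 13/2 + 15/4)/21*(-340) = -2/21*245/4*(-340) = -35/6*(-340) = 5950/3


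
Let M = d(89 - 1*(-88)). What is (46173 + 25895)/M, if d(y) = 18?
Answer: 36034/9 ≈ 4003.8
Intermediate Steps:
M = 18
(46173 + 25895)/M = (46173 + 25895)/18 = 72068*(1/18) = 36034/9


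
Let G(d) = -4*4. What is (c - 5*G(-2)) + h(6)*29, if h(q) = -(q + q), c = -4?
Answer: -272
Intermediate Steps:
G(d) = -16
h(q) = -2*q
(c - 5*G(-2)) + h(6)*29 = (-4 - 5*(-16)) - 2*6*29 = (-4 + 80) - 12*29 = 76 - 348 = -272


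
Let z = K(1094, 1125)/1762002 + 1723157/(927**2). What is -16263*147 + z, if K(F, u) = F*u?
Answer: -201099442118987993/84118856481 ≈ -2.3907e+6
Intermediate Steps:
z = 227434735948/84118856481 (z = (1094*1125)/1762002 + 1723157/(927**2) = 1230750*(1/1762002) + 1723157/859329 = 68375/97889 + 1723157*(1/859329) = 68375/97889 + 1723157/859329 = 227434735948/84118856481 ≈ 2.7037)
-16263*147 + z = -16263*147 + 227434735948/84118856481 = -2390661 + 227434735948/84118856481 = -201099442118987993/84118856481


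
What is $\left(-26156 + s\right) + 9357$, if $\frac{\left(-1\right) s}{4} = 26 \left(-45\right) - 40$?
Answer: $-11959$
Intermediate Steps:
$s = 4840$ ($s = - 4 \left(26 \left(-45\right) - 40\right) = - 4 \left(-1170 - 40\right) = \left(-4\right) \left(-1210\right) = 4840$)
$\left(-26156 + s\right) + 9357 = \left(-26156 + 4840\right) + 9357 = -21316 + 9357 = -11959$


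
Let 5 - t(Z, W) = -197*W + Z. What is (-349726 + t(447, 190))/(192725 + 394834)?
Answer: -104246/195853 ≈ -0.53227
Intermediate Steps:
t(Z, W) = 5 - Z + 197*W (t(Z, W) = 5 - (-197*W + Z) = 5 - (Z - 197*W) = 5 + (-Z + 197*W) = 5 - Z + 197*W)
(-349726 + t(447, 190))/(192725 + 394834) = (-349726 + (5 - 1*447 + 197*190))/(192725 + 394834) = (-349726 + (5 - 447 + 37430))/587559 = (-349726 + 36988)*(1/587559) = -312738*1/587559 = -104246/195853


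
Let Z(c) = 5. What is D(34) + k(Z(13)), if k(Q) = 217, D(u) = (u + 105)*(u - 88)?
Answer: -7289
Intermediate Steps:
D(u) = (-88 + u)*(105 + u) (D(u) = (105 + u)*(-88 + u) = (-88 + u)*(105 + u))
D(34) + k(Z(13)) = (-9240 + 34² + 17*34) + 217 = (-9240 + 1156 + 578) + 217 = -7506 + 217 = -7289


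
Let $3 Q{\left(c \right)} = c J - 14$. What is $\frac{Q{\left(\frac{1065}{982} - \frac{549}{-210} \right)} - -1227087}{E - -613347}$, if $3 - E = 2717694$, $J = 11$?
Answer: $- \frac{63262928899}{108489454920} \approx -0.58313$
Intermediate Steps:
$E = -2717691$ ($E = 3 - 2717694 = -2717691$)
$Q{\left(c \right)} = - \frac{14}{3} + \frac{11 c}{3}$ ($Q{\left(c \right)} = \frac{c 11 - 14}{3} = \frac{11 c - 14}{3} = \frac{-14 + 11 c}{3} = - \frac{14}{3} + \frac{11 c}{3}$)
$\frac{Q{\left(\frac{1065}{982} - \frac{549}{-210} \right)} - -1227087}{E - -613347} = \frac{\left(- \frac{14}{3} + \frac{11 \left(\frac{1065}{982} - \frac{549}{-210}\right)}{3}\right) - -1227087}{-2717691 - -613347} = \frac{\left(- \frac{14}{3} + \frac{11 \left(1065 \cdot \frac{1}{982} - - \frac{183}{70}\right)}{3}\right) + 1227087}{-2717691 + 613347} = \frac{\left(- \frac{14}{3} + \frac{11 \left(\frac{1065}{982} + \frac{183}{70}\right)}{3}\right) + 1227087}{-2104344} = \left(\left(- \frac{14}{3} + \frac{11}{3} \cdot \frac{63564}{17185}\right) + 1227087\right) \left(- \frac{1}{2104344}\right) = \left(\left(- \frac{14}{3} + \frac{233068}{17185}\right) + 1227087\right) \left(- \frac{1}{2104344}\right) = \left(\frac{458614}{51555} + 1227087\right) \left(- \frac{1}{2104344}\right) = \frac{63262928899}{51555} \left(- \frac{1}{2104344}\right) = - \frac{63262928899}{108489454920}$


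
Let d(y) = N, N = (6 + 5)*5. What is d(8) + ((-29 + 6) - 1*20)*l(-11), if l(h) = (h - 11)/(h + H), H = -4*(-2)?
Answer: -781/3 ≈ -260.33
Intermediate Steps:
N = 55 (N = 11*5 = 55)
H = 8
l(h) = (-11 + h)/(8 + h) (l(h) = (h - 11)/(h + 8) = (-11 + h)/(8 + h))
d(y) = 55
d(8) + ((-29 + 6) - 1*20)*l(-11) = 55 + ((-29 + 6) - 1*20)*((-11 - 11)/(8 - 11)) = 55 + (-23 - 20)*(-22/(-3)) = 55 - (-43)*(-22)/3 = 55 - 43*22/3 = 55 - 946/3 = -781/3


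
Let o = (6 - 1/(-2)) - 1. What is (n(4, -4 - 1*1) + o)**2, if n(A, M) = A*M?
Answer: 841/4 ≈ 210.25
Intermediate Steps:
o = 11/2 (o = (6 - 1*(-1/2)) - 1 = (6 + 1/2) - 1 = 13/2 - 1 = 11/2 ≈ 5.5000)
(n(4, -4 - 1*1) + o)**2 = (4*(-4 - 1*1) + 11/2)**2 = (4*(-4 - 1) + 11/2)**2 = (4*(-5) + 11/2)**2 = (-20 + 11/2)**2 = (-29/2)**2 = 841/4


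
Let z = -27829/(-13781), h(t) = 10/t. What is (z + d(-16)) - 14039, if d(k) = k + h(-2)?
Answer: -193733031/13781 ≈ -14058.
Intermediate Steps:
z = 27829/13781 (z = -27829*(-1/13781) = 27829/13781 ≈ 2.0194)
d(k) = -5 + k (d(k) = k + 10/(-2) = k + 10*(-½) = k - 5 = -5 + k)
(z + d(-16)) - 14039 = (27829/13781 + (-5 - 16)) - 14039 = (27829/13781 - 21) - 14039 = -261572/13781 - 14039 = -193733031/13781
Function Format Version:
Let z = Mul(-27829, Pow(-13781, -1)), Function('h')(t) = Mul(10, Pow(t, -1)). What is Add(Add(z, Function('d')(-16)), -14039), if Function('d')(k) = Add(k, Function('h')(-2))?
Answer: Rational(-193733031, 13781) ≈ -14058.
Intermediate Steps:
z = Rational(27829, 13781) (z = Mul(-27829, Rational(-1, 13781)) = Rational(27829, 13781) ≈ 2.0194)
Function('d')(k) = Add(-5, k) (Function('d')(k) = Add(k, Mul(10, Pow(-2, -1))) = Add(k, Mul(10, Rational(-1, 2))) = Add(k, -5) = Add(-5, k))
Add(Add(z, Function('d')(-16)), -14039) = Add(Add(Rational(27829, 13781), Add(-5, -16)), -14039) = Add(Add(Rational(27829, 13781), -21), -14039) = Add(Rational(-261572, 13781), -14039) = Rational(-193733031, 13781)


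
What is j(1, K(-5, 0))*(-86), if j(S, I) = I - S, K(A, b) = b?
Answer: 86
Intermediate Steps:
j(1, K(-5, 0))*(-86) = (0 - 1*1)*(-86) = (0 - 1)*(-86) = -1*(-86) = 86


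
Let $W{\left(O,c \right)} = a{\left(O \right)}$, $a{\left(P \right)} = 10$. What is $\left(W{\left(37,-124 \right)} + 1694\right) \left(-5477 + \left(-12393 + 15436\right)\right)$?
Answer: $-4147536$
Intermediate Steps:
$W{\left(O,c \right)} = 10$
$\left(W{\left(37,-124 \right)} + 1694\right) \left(-5477 + \left(-12393 + 15436\right)\right) = \left(10 + 1694\right) \left(-5477 + \left(-12393 + 15436\right)\right) = 1704 \left(-5477 + 3043\right) = 1704 \left(-2434\right) = -4147536$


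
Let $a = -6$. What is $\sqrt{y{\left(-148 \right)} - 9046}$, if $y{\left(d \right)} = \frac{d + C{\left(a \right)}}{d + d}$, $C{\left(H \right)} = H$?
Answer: $\frac{i \sqrt{49533047}}{74} \approx 95.108 i$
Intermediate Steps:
$y{\left(d \right)} = \frac{-6 + d}{2 d}$ ($y{\left(d \right)} = \frac{d - 6}{d + d} = \frac{-6 + d}{2 d}$)
$\sqrt{y{\left(-148 \right)} - 9046} = \sqrt{\frac{-6 - 148}{2 \left(-148\right)} - 9046} = \sqrt{\frac{1}{2} \left(- \frac{1}{148}\right) \left(-154\right) - 9046} = \sqrt{\frac{77}{148} - 9046} = \sqrt{- \frac{1338731}{148}} = \frac{i \sqrt{49533047}}{74}$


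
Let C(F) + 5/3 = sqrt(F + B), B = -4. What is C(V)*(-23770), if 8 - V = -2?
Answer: 118850/3 - 23770*sqrt(6) ≈ -18608.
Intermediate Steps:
V = 10 (V = 8 - 1*(-2) = 8 + 2 = 10)
C(F) = -5/3 + sqrt(-4 + F) (C(F) = -5/3 + sqrt(F - 4) = -5/3 + sqrt(-4 + F))
C(V)*(-23770) = (-5/3 + sqrt(-4 + 10))*(-23770) = (-5/3 + sqrt(6))*(-23770) = 118850/3 - 23770*sqrt(6)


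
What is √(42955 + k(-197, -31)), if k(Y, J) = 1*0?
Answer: 11*√355 ≈ 207.26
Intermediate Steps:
k(Y, J) = 0
√(42955 + k(-197, -31)) = √(42955 + 0) = √42955 = 11*√355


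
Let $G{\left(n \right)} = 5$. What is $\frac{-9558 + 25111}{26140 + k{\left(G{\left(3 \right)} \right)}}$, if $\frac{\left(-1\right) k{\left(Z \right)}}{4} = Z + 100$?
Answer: $\frac{15553}{25720} \approx 0.6047$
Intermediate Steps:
$k{\left(Z \right)} = -400 - 4 Z$ ($k{\left(Z \right)} = - 4 \left(Z + 100\right) = - 4 \left(100 + Z\right) = -400 - 4 Z$)
$\frac{-9558 + 25111}{26140 + k{\left(G{\left(3 \right)} \right)}} = \frac{-9558 + 25111}{26140 - 420} = \frac{15553}{26140 - 420} = \frac{15553}{25720}$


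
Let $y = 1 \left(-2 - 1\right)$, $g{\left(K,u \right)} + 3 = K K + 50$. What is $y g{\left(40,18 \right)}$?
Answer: $-4941$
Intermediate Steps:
$g{\left(K,u \right)} = 47 + K^{2}$ ($g{\left(K,u \right)} = -3 + \left(K K + 50\right) = -3 + \left(K^{2} + 50\right) = -3 + \left(50 + K^{2}\right) = 47 + K^{2}$)
$y = -3$ ($y = 1 \left(-2 + \left(\left(-3 + 5\right) - 3\right)\right) = 1 \left(-2 + \left(2 - 3\right)\right) = 1 \left(-2 - 1\right) = 1 \left(-3\right) = -3$)
$y g{\left(40,18 \right)} = - 3 \left(47 + 40^{2}\right) = - 3 \left(47 + 1600\right) = \left(-3\right) 1647 = -4941$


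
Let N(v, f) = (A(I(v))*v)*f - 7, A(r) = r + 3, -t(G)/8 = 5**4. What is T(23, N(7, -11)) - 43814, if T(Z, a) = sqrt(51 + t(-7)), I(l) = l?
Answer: -43814 + 7*I*sqrt(101) ≈ -43814.0 + 70.349*I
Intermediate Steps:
t(G) = -5000 (t(G) = -8*5**4 = -8*625 = -5000)
A(r) = 3 + r
N(v, f) = -7 + f*v*(3 + v) (N(v, f) = ((3 + v)*v)*f - 7 = (v*(3 + v))*f - 7 = f*v*(3 + v) - 7 = -7 + f*v*(3 + v))
T(Z, a) = 7*I*sqrt(101) (T(Z, a) = sqrt(51 - 5000) = sqrt(-4949) = 7*I*sqrt(101))
T(23, N(7, -11)) - 43814 = 7*I*sqrt(101) - 43814 = -43814 + 7*I*sqrt(101)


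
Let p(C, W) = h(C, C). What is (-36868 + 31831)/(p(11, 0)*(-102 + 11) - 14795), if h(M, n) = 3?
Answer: 5037/15068 ≈ 0.33428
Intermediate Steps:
p(C, W) = 3
(-36868 + 31831)/(p(11, 0)*(-102 + 11) - 14795) = (-36868 + 31831)/(3*(-102 + 11) - 14795) = -5037/(3*(-91) - 14795) = -5037/(-273 - 14795) = -5037/(-15068) = -5037*(-1/15068) = 5037/15068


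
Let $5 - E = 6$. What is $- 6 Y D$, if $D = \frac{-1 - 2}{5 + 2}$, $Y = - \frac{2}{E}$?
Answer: $\frac{36}{7} \approx 5.1429$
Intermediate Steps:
$E = -1$ ($E = 5 - 6 = -1$)
$Y = 2$ ($Y = - \frac{2}{-1} = \left(-2\right) \left(-1\right) = 2$)
$D = - \frac{3}{7}$ ($D = \frac{1}{7} \left(-3\right) = - \frac{3}{7} \approx -0.42857$)
$- 6 Y D = \left(-6\right) 2 \left(- \frac{3}{7}\right) = \left(-12\right) \left(- \frac{3}{7}\right) = \frac{36}{7}$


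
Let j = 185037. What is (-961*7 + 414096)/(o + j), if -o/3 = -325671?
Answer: 407369/1162050 ≈ 0.35056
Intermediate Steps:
o = 977013 (o = -3*(-325671) = 977013)
(-961*7 + 414096)/(o + j) = (-961*7 + 414096)/(977013 + 185037) = (-6727 + 414096)/1162050 = 407369*(1/1162050) = 407369/1162050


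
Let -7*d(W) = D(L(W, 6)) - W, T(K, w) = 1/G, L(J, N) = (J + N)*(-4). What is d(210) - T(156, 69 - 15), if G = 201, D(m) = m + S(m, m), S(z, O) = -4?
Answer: 30953/201 ≈ 154.00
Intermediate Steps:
L(J, N) = -4*J - 4*N
D(m) = -4 + m (D(m) = m - 4 = -4 + m)
T(K, w) = 1/201
d(W) = 4 + 5*W/7 (d(W) = -((-4 + (-4*W - 4*6)) - W)/7 = -((-4 + (-4*W - 24)) - W)/7 = -((-4 + (-24 - 4*W)) - W)/7 = -((-28 - 4*W) - W)/7 = -(-28 - 5*W)/7 = 4 + 5*W/7)
d(210) - T(156, 69 - 15) = (4 + (5/7)*210) - 1*1/201 = (4 + 150) - 1/201 = 154 - 1/201 = 30953/201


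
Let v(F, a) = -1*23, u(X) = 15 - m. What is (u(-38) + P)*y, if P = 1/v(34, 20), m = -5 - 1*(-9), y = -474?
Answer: -119448/23 ≈ -5193.4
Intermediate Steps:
m = 4 (m = -5 + 9 = 4)
u(X) = 11 (u(X) = 15 - 1*4 = 15 - 4 = 11)
v(F, a) = -23
P = -1/23 (P = 1/(-23) = -1/23 ≈ -0.043478)
(u(-38) + P)*y = (11 - 1/23)*(-474) = (252/23)*(-474) = -119448/23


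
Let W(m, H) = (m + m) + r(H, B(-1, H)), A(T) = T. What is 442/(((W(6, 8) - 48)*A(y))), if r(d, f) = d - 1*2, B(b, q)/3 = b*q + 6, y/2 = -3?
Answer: 221/90 ≈ 2.4556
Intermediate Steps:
y = -6 (y = 2*(-3) = -6)
B(b, q) = 18 + 3*b*q (B(b, q) = 3*(b*q + 6) = 3*(6 + b*q) = 18 + 3*b*q)
r(d, f) = -2 + d (r(d, f) = d - 2 = -2 + d)
W(m, H) = -2 + H + 2*m (W(m, H) = (m + m) + (-2 + H) = 2*m + (-2 + H) = -2 + H + 2*m)
442/(((W(6, 8) - 48)*A(y))) = 442/((((-2 + 8 + 2*6) - 48)*(-6))) = 442/((((-2 + 8 + 12) - 48)*(-6))) = 442/(((18 - 48)*(-6))) = 442/((-30*(-6))) = 442/180 = 442*(1/180) = 221/90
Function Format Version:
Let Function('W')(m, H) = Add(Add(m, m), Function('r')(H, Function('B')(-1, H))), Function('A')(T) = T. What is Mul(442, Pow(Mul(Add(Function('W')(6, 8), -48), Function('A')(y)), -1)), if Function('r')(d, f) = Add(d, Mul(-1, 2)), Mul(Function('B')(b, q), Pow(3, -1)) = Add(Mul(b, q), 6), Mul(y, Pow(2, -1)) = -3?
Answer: Rational(221, 90) ≈ 2.4556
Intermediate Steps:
y = -6 (y = Mul(2, -3) = -6)
Function('B')(b, q) = Add(18, Mul(3, b, q)) (Function('B')(b, q) = Mul(3, Add(Mul(b, q), 6)) = Mul(3, Add(6, Mul(b, q))) = Add(18, Mul(3, b, q)))
Function('r')(d, f) = Add(-2, d) (Function('r')(d, f) = Add(d, -2) = Add(-2, d))
Function('W')(m, H) = Add(-2, H, Mul(2, m)) (Function('W')(m, H) = Add(Add(m, m), Add(-2, H)) = Add(Mul(2, m), Add(-2, H)) = Add(-2, H, Mul(2, m)))
Mul(442, Pow(Mul(Add(Function('W')(6, 8), -48), Function('A')(y)), -1)) = Mul(442, Pow(Mul(Add(Add(-2, 8, Mul(2, 6)), -48), -6), -1)) = Mul(442, Pow(Mul(Add(Add(-2, 8, 12), -48), -6), -1)) = Mul(442, Pow(Mul(Add(18, -48), -6), -1)) = Mul(442, Pow(Mul(-30, -6), -1)) = Mul(442, Pow(180, -1)) = Mul(442, Rational(1, 180)) = Rational(221, 90)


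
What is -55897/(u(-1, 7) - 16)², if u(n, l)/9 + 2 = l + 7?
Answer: -55897/8464 ≈ -6.6041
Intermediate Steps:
u(n, l) = 45 + 9*l (u(n, l) = -18 + 9*(l + 7) = -18 + 9*(7 + l) = -18 + (63 + 9*l) = 45 + 9*l)
-55897/(u(-1, 7) - 16)² = -55897/((45 + 9*7) - 16)² = -55897/((45 + 63) - 16)² = -55897/(108 - 16)² = -55897/(92²) = -55897/8464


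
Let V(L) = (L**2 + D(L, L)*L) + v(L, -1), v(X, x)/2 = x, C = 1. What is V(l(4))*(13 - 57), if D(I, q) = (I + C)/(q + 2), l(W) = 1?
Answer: 44/3 ≈ 14.667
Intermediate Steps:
D(I, q) = (1 + I)/(2 + q) (D(I, q) = (I + 1)/(q + 2) = (1 + I)/(2 + q))
v(X, x) = 2*x
V(L) = -2 + L**2 + L*(1 + L)/(2 + L) (V(L) = (L**2 + ((1 + L)/(2 + L))*L) + 2*(-1) = (L**2 + L*(1 + L)/(2 + L)) - 2 = -2 + L**2 + L*(1 + L)/(2 + L))
V(l(4))*(13 - 57) = ((-4 + 1**3 - 1*1 + 3*1**2)/(2 + 1))*(13 - 57) = ((-4 + 1 - 1 + 3*1)/3)*(-44) = ((-4 + 1 - 1 + 3)/3)*(-44) = ((1/3)*(-1))*(-44) = -1/3*(-44) = 44/3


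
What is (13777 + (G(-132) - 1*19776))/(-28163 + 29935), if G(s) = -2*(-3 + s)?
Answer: -5729/1772 ≈ -3.2331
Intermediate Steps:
G(s) = 6 - 2*s
(13777 + (G(-132) - 1*19776))/(-28163 + 29935) = (13777 + ((6 - 2*(-132)) - 1*19776))/(-28163 + 29935) = (13777 + ((6 + 264) - 19776))/1772 = (13777 + (270 - 19776))*(1/1772) = (13777 - 19506)*(1/1772) = -5729*1/1772 = -5729/1772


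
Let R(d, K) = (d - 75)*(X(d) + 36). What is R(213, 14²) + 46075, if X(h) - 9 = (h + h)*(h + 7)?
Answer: 12985645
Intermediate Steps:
X(h) = 9 + 2*h*(7 + h) (X(h) = 9 + (h + h)*(h + 7) = 9 + (2*h)*(7 + h) = 9 + 2*h*(7 + h))
R(d, K) = (-75 + d)*(45 + 2*d² + 14*d) (R(d, K) = (d - 75)*((9 + 2*d² + 14*d) + 36) = (-75 + d)*(45 + 2*d² + 14*d))
R(213, 14²) + 46075 = (-3375 - 1005*213 - 136*213² + 2*213³) + 46075 = (-3375 - 214065 - 136*45369 + 2*9663597) + 46075 = (-3375 - 214065 - 6170184 + 19327194) + 46075 = 12939570 + 46075 = 12985645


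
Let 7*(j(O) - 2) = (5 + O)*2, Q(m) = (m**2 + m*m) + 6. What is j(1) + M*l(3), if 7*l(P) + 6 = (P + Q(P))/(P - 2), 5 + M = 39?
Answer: 740/7 ≈ 105.71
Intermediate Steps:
M = 34 (M = -5 + 39 = 34)
Q(m) = 6 + 2*m**2 (Q(m) = (m**2 + m**2) + 6 = 2*m**2 + 6 = 6 + 2*m**2)
j(O) = 24/7 + 2*O/7 (j(O) = 2 + ((5 + O)*2)/7 = 2 + (10 + 2*O)/7 = 2 + (10/7 + 2*O/7) = 24/7 + 2*O/7)
l(P) = -6/7 + (6 + P + 2*P**2)/(7*(-2 + P)) (l(P) = -6/7 + ((P + (6 + 2*P**2))/(P - 2))/7 = -6/7 + ((6 + P + 2*P**2)/(-2 + P))/7 = -6/7 + (6 + P + 2*P**2)/(7*(-2 + P)))
j(1) + M*l(3) = (24/7 + (2/7)*1) + 34*((18 - 5*3 + 2*3**2)/(7*(-2 + 3))) = (24/7 + 2/7) + 34*((1/7)*(18 - 15 + 2*9)/1) = 26/7 + 34*((1/7)*1*(18 - 15 + 18)) = 26/7 + 34*((1/7)*1*21) = 26/7 + 34*3 = 26/7 + 102 = 740/7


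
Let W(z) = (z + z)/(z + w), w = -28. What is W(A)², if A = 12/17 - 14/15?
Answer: 3364/12952801 ≈ 0.00025971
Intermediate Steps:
A = -58/255 (A = 12*(1/17) - 14*1/15 = 12/17 - 14/15 = -58/255 ≈ -0.22745)
W(z) = 2*z/(-28 + z) (W(z) = (z + z)/(z - 28) = (2*z)/(-28 + z) = 2*z/(-28 + z))
W(A)² = (2*(-58/255)/(-28 - 58/255))² = (2*(-58/255)/(-7198/255))² = (2*(-58/255)*(-255/7198))² = (58/3599)² = 3364/12952801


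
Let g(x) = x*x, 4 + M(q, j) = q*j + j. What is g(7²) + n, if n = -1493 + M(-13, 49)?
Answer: 316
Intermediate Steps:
M(q, j) = -4 + j + j*q (M(q, j) = -4 + (q*j + j) = -4 + (j*q + j) = -4 + (j + j*q) = -4 + j + j*q)
g(x) = x²
n = -2085 (n = -1493 + (-4 + 49 + 49*(-13)) = -1493 + (-4 + 49 - 637) = -1493 - 592 = -2085)
g(7²) + n = (7²)² - 2085 = 49² - 2085 = 2401 - 2085 = 316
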